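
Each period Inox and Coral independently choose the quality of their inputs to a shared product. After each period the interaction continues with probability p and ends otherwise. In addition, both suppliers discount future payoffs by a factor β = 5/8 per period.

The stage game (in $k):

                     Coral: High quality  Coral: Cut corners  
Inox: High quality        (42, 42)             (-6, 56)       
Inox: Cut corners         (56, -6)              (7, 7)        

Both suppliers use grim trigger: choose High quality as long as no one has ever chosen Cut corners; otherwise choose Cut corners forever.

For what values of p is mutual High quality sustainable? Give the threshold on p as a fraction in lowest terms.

With continuation probability p and discount β, the effective per-period discount factor is βp.
Grim-trigger IC: βp ≥ (56−42)/(56−7) = 2/7.
So p ≥ (2/7)/(5/8) = 16/35.

16/35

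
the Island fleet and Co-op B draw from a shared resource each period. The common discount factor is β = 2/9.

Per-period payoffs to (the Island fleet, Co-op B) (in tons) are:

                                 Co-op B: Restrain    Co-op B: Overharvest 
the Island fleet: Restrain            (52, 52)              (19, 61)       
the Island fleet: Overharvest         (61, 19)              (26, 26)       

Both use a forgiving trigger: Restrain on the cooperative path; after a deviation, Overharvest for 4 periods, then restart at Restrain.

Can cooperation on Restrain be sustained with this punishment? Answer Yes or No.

Comparing payoff streams over the 5 periods until play realigns: cooperate → 52(1+β+…+β^4); deviate → 61 + 26(β+…+β^4).
Cooperation is sustained iff (52−26)(β+…+β^4) ≥ 61−52.
β+…+β^4 = 2/9·(1−(2/9)^4)/(1−2/9) = 0.2850, and (61−52)/(52−26) = 0.3462.
0.2850 < 0.3462, so cooperation is not sustainable.

No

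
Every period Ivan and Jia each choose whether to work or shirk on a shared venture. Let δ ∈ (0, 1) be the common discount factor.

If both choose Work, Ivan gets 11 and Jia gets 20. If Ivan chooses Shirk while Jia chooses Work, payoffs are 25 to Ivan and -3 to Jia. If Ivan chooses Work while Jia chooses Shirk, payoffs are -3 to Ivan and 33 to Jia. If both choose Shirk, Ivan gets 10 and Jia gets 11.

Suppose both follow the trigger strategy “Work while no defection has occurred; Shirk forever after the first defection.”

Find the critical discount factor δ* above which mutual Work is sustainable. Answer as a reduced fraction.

Ivan: cooperation gives 11 each period; deviation gives 25 once then 10 forever.
  11/(1−δ) ≥ 25 + 10δ/(1−δ) ⇒ δ ≥ 14/15.
Jia: cooperation gives 20 each period; deviation gives 33 once then 11 forever.
  δ ≥ 13/22.
Both must hold, so the binding constraint is Ivan's: δ ≥ 14/15.

14/15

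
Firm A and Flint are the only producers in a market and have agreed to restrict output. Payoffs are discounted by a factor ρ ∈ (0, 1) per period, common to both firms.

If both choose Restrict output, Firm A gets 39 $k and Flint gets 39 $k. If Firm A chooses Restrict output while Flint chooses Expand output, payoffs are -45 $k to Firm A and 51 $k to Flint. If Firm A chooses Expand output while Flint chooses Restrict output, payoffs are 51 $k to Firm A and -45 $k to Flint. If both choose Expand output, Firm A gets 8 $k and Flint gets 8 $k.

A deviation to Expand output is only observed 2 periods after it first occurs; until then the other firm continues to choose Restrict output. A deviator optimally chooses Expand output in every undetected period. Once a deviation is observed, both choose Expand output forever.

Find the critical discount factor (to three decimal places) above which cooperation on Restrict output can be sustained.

A deviator earns 51 for 2 periods, then 8 forever; cooperating earns 39 forever. Multiplying the IC by (1−ρ):
39 ≥ 51(1−ρ^2) + 8ρ^2, so 43·ρ^2 ≥ 12 and ρ^2 ≥ 12/43.
ρ ≥ (12/43)^(1/2) ≈ 0.528.

0.528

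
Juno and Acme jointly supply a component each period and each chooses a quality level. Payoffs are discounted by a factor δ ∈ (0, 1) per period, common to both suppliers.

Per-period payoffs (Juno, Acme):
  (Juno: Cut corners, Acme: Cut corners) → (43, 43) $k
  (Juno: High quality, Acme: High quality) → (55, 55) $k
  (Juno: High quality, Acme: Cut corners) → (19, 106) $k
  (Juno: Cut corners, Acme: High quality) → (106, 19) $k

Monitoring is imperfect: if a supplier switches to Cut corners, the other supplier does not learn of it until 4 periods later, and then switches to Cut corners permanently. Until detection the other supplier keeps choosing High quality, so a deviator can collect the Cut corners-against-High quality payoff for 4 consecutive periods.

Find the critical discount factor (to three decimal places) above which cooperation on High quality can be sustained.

Deviating for the 4 undetected periods gains 106−55 = 51 per period over cooperation, then loses 55−43 = 12 per period forever once punishment starts.
Gain: 51(1 + δ + … + δ^3); loss: 12·δ^4/(1−δ).
No profitable deviation ⇔ 51(1−δ^4) ≤ 12·δ^4, i.e. δ^4 ≥ 51/(51+12) = 17/21.
Hence δ ≥ (17/21)^(1/4) ≈ 0.949.

0.949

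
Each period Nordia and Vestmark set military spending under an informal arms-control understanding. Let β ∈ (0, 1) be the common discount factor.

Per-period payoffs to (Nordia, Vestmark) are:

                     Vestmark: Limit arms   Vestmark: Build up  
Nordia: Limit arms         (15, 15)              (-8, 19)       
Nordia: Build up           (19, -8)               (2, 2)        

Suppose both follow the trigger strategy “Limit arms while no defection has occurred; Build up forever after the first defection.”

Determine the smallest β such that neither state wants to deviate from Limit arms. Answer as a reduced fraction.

4/17

One-period gain from deviating is 19 − 15 = 4. The loss is 15 − 2 = 13 in every subsequent period, with present value 13·β/(1−β).
Deviation is unprofitable when 13·β/(1−β) ≥ 4, i.e. β/(1−β) ≥ 4/13.
Equivalently β ≥ 4/(4+13) = 4/17.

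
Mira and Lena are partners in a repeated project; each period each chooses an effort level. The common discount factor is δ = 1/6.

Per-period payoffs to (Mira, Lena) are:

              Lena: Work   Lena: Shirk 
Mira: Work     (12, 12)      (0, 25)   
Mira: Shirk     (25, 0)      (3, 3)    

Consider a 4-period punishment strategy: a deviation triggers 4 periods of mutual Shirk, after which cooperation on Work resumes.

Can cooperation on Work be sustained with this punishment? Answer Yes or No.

No

Comparing payoff streams over the 5 periods until play realigns: cooperate → 12(1+δ+…+δ^4); deviate → 25 + 3(δ+…+δ^4).
Cooperation is sustained iff (12−3)(δ+…+δ^4) ≥ 25−12.
δ+…+δ^4 = 1/6·(1−(1/6)^4)/(1−1/6) = 0.1998, and (25−12)/(12−3) = 1.4444.
0.1998 < 1.4444, so cooperation is not sustainable.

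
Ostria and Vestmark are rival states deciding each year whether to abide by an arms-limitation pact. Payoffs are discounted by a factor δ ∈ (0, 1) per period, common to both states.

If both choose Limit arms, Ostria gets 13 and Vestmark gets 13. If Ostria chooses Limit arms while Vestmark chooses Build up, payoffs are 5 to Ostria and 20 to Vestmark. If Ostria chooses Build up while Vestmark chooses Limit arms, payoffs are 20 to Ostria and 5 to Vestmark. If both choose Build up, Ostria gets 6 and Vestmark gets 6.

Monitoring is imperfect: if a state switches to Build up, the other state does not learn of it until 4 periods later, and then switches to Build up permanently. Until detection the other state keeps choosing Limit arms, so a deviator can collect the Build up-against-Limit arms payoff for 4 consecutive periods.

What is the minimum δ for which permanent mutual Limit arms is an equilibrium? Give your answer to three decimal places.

A deviator earns 20 for 4 periods, then 6 forever; cooperating earns 13 forever. Multiplying the IC by (1−δ):
13 ≥ 20(1−δ^4) + 6δ^4, so 14·δ^4 ≥ 7 and δ^4 ≥ 1/2.
δ ≥ (1/2)^(1/4) ≈ 0.841.

0.841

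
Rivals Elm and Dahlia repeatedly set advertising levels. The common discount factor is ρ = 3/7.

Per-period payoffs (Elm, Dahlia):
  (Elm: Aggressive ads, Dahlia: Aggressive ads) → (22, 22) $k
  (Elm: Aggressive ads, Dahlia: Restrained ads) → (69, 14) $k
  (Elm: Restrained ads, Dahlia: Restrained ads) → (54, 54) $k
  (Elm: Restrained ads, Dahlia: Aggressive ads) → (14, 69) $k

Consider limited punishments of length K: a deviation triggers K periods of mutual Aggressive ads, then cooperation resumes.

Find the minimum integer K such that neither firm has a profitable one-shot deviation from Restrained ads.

IC: ρ(1−ρ^K)/(1−ρ) ≥ (69−54)/(54−22) = 15/32.
With ρ = 3/7: need 1 − ρ^K ≥ 15/32·(1−3/7)/(3/7), i.e. ρ^K ≤ 0.3750.
Since (3/7)^1 = 0.4286 and (3/7)^2 = 0.1837, the smallest such K is 2.

2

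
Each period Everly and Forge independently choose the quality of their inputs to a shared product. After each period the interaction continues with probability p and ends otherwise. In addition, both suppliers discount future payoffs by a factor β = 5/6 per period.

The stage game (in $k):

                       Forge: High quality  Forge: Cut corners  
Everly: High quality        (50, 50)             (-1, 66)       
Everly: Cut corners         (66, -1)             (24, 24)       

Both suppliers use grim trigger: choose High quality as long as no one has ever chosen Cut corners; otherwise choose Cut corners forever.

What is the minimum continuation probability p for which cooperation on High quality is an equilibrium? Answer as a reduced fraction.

With continuation probability p and discount β, the effective per-period discount factor is βp.
Grim-trigger IC: βp ≥ (66−50)/(66−24) = 8/21.
So p ≥ (8/21)/(5/6) = 16/35.

16/35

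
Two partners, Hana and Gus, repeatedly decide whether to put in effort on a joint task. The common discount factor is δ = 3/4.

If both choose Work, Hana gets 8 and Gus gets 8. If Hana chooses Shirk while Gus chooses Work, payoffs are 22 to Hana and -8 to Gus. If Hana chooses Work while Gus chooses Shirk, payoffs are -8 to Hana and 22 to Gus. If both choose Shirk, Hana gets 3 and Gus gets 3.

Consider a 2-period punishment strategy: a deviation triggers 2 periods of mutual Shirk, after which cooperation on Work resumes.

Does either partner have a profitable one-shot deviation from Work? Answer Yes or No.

Yes

A one-shot deviation gives 22 now, then 3 for 2 periods, then back to 8.
Gain from deviating: (22−8) today; loss: (8−3) in each of the next 2 periods.
No-deviation condition: (8−3)(δ+…+δ^2) ≥ 22−8, i.e. δ+…+δ^2 ≥ 14/5.
At δ = 3/4: δ+…+δ^2 = 1.3125 < 2.8000.
So cooperation is not sustainable.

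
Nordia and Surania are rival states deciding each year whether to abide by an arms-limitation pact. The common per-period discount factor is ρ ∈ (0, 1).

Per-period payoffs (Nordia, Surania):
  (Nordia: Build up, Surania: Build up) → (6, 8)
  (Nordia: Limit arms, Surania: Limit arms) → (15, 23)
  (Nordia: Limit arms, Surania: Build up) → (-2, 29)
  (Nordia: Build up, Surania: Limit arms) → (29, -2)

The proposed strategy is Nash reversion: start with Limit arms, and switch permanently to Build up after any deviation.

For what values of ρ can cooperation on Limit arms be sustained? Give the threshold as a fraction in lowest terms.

Nordia's threshold: (29−15)/(29−6) = 14/23.
Surania's threshold: (29−23)/(29−8) = 2/7.
14/23 > 2/7, so Nordia binds and ρ* = 14/23.

14/23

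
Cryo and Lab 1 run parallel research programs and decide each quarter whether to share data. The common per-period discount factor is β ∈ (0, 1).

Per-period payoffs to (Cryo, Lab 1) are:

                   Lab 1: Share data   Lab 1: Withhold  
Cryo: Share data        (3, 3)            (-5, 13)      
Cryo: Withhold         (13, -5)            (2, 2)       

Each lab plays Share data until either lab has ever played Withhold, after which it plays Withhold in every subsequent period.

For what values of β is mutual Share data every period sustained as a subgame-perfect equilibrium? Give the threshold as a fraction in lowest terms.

Cooperation forever yields 3 each period: 3/(1−β).
Deviating yields 13 once, then 2 forever: 13 + 2β/(1−β).
No profitable deviation requires 3/(1−β) ≥ 13 + 2β/(1−β).
Multiplying by (1−β): 3 ≥ 13(1−β) + 2β = 13 − 11β.
So 11β ≥ 10, i.e. β ≥ 10/11.

10/11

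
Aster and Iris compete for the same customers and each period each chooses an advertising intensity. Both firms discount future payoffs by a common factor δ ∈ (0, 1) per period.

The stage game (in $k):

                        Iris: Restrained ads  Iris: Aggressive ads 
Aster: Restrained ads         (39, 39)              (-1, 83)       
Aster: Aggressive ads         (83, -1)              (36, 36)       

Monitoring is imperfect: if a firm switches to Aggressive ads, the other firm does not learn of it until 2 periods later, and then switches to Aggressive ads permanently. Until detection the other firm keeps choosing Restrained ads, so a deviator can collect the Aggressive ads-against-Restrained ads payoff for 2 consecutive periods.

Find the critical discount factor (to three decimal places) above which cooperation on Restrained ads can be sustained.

0.968

Deviating for the 2 undetected periods gains 83−39 = 44 per period over cooperation, then loses 39−36 = 3 per period forever once punishment starts.
Gain: 44(1 + δ + … + δ^1); loss: 3·δ^2/(1−δ).
No profitable deviation ⇔ 44(1−δ^2) ≤ 3·δ^2, i.e. δ^2 ≥ 44/(44+3) = 44/47.
Hence δ ≥ (44/47)^(1/2) ≈ 0.968.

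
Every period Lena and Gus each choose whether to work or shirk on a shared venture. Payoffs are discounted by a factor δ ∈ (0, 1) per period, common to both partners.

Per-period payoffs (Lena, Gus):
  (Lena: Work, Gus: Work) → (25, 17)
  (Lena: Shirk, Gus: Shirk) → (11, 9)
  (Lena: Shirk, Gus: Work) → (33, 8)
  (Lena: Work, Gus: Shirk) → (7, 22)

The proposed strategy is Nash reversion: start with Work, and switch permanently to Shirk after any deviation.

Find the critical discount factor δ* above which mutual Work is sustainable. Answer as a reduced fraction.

Lena: cooperation gives 25 each period; deviation gives 33 once then 11 forever.
  25/(1−δ) ≥ 33 + 11δ/(1−δ) ⇒ δ ≥ 8/22 = 4/11.
Gus: cooperation gives 17 each period; deviation gives 22 once then 9 forever.
  δ ≥ 5/13.
Both must hold, so the binding constraint is Gus's: δ ≥ 5/13.

5/13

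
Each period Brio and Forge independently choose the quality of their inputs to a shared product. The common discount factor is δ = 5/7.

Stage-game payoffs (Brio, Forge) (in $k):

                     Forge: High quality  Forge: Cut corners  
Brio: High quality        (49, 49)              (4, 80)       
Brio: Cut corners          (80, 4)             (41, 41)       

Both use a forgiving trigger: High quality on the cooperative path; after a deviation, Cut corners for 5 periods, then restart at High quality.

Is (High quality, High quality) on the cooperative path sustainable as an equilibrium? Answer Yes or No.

IC: δ+…+δ^5 ≥ (80−49)/(49−41) = 31/8.
At δ = 5/7: partial sum = 2.0352 < 3.8750. Cooperation not sustainable.

No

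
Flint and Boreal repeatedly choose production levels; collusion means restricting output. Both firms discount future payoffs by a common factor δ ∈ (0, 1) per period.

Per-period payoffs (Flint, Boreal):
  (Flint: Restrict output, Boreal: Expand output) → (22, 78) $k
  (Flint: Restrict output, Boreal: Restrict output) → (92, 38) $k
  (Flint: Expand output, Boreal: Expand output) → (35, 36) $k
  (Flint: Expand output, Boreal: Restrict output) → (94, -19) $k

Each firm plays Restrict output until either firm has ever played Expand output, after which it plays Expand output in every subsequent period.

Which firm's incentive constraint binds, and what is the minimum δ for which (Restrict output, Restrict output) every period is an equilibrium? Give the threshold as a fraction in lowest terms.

For Flint: deviation gain 94−92 = 2, per-period punishment loss 92−35 = 57. IC gives δ ≥ 2/59.
For Boreal: gain 40, loss 2 per period, so δ ≥ 40/42 = 20/21.
The tighter constraint is Boreal's, so cooperation needs δ ≥ 20/21.

Boreal; δ ≥ 20/21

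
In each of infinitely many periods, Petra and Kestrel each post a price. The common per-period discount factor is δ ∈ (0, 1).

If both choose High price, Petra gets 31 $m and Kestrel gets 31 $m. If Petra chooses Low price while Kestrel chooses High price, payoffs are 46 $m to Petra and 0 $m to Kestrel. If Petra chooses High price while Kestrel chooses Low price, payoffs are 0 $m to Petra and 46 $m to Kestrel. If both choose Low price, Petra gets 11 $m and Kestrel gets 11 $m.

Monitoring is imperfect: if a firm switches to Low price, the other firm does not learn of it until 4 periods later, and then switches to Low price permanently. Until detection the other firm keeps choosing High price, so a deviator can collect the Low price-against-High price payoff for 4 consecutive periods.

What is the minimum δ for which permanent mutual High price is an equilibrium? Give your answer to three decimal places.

0.809

Deviating for the 4 undetected periods gains 46−31 = 15 per period over cooperation, then loses 31−11 = 20 per period forever once punishment starts.
Gain: 15(1 + δ + … + δ^3); loss: 20·δ^4/(1−δ).
No profitable deviation ⇔ 15(1−δ^4) ≤ 20·δ^4, i.e. δ^4 ≥ 15/(15+20) = 3/7.
Hence δ ≥ (3/7)^(1/4) ≈ 0.809.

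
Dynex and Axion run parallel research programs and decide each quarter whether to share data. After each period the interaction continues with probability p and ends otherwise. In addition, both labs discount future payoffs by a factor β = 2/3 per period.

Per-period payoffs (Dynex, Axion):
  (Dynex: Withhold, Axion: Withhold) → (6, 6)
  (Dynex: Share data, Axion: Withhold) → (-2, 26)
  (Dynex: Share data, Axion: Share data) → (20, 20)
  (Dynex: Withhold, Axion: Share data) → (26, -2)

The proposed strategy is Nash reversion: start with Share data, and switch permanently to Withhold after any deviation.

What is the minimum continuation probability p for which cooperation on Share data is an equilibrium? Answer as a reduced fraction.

With continuation probability p and discount β, the effective per-period discount factor is βp.
Grim-trigger IC: βp ≥ (26−20)/(26−6) = 3/10.
So p ≥ (3/10)/(2/3) = 9/20.

9/20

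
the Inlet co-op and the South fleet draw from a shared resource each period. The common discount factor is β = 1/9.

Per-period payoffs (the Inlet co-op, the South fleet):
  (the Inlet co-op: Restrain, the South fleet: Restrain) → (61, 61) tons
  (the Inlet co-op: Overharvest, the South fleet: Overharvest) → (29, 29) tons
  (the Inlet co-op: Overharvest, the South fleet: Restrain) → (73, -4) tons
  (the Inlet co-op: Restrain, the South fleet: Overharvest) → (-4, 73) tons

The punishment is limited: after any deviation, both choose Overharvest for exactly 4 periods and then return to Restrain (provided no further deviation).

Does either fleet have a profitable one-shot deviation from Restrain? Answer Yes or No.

Yes

Comparing payoff streams over the 5 periods until play realigns: cooperate → 61(1+β+…+β^4); deviate → 73 + 29(β+…+β^4).
Cooperation is sustained iff (61−29)(β+…+β^4) ≥ 73−61.
β+…+β^4 = 1/9·(1−(1/9)^4)/(1−1/9) = 0.1250, and (73−61)/(61−29) = 0.3750.
0.1250 < 0.3750, so cooperation is not sustainable.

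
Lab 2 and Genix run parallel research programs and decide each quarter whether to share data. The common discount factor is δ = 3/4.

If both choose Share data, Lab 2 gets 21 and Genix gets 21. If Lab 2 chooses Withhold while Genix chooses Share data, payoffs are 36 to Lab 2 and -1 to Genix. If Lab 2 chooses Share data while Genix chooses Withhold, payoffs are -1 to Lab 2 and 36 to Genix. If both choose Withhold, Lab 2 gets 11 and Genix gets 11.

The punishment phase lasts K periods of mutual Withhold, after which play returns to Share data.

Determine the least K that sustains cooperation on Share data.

3

No profitable deviation requires (21−11)(δ+…+δ^K) ≥ 36−21, i.e. δ+…+δ^K ≥ 3/2 ≈ 1.5000.
With δ = 3/4, the partial sums are K=1: 0.7500, K=2: 1.3125, K=3: 1.7344.
K = 3 is the first length at which the sum reaches 1.5000.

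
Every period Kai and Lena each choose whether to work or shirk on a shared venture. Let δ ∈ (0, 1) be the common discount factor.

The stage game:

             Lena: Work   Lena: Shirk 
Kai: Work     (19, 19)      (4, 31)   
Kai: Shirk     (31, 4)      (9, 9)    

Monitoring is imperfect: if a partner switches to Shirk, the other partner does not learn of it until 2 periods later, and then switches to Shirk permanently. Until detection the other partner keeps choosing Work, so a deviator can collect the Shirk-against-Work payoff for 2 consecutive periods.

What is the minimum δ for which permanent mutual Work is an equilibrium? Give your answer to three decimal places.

0.739

Deviating for the 2 undetected periods gains 31−19 = 12 per period over cooperation, then loses 19−9 = 10 per period forever once punishment starts.
Gain: 12(1 + δ + … + δ^1); loss: 10·δ^2/(1−δ).
No profitable deviation ⇔ 12(1−δ^2) ≤ 10·δ^2, i.e. δ^2 ≥ 12/(12+10) = 6/11.
Hence δ ≥ (6/11)^(1/2) ≈ 0.739.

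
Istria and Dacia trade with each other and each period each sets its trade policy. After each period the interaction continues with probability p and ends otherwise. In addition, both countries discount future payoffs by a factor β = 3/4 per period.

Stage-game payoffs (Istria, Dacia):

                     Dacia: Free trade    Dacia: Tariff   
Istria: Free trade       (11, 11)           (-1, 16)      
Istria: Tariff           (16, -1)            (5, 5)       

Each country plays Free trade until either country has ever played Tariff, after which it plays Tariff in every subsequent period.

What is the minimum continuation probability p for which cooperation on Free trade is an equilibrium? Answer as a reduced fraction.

With continuation probability p and discount β, the effective per-period discount factor is βp.
Grim-trigger IC: βp ≥ (16−11)/(16−5) = 5/11.
So p ≥ (5/11)/(3/4) = 20/33.

20/33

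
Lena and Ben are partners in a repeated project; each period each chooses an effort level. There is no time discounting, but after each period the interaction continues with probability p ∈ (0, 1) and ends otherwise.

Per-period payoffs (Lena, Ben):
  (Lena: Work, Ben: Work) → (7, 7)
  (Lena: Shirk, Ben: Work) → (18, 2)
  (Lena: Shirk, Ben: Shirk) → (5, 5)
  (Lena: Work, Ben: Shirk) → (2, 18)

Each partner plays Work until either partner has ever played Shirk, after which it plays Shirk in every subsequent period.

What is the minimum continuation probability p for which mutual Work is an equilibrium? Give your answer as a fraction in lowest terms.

With no time discounting, the continuation probability p plays the role of the discount factor.
Grim-trigger IC: 7/(1−p) ≥ 18 + 5p/(1−p) ⇒ p ≥ (18−7)/(18−5) = 11/13.

11/13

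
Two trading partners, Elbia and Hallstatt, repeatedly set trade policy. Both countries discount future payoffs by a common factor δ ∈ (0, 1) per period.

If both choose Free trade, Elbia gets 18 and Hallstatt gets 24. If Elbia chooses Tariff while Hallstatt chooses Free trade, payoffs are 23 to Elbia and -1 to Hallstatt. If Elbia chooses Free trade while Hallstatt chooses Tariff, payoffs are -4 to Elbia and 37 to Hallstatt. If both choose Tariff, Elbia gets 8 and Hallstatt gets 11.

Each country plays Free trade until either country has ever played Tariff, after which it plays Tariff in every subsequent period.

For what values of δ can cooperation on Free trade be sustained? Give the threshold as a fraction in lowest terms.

1/2

Elbia: cooperation gives 18 each period; deviation gives 23 once then 8 forever.
  18/(1−δ) ≥ 23 + 8δ/(1−δ) ⇒ δ ≥ 5/15 = 1/3.
Hallstatt: cooperation gives 24 each period; deviation gives 37 once then 11 forever.
  δ ≥ 13/26 = 1/2.
Both must hold, so the binding constraint is Hallstatt's: δ ≥ 1/2.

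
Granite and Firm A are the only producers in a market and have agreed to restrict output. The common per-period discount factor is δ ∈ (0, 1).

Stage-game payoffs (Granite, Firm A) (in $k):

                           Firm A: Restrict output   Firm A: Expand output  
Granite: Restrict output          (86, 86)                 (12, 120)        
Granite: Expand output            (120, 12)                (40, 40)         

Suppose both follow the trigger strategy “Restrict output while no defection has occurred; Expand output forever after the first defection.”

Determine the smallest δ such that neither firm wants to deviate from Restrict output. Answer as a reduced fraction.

17/40

One-period gain from deviating is 120 − 86 = 34. The loss is 86 − 40 = 46 in every subsequent period, with present value 46·δ/(1−δ).
Deviation is unprofitable when 46·δ/(1−δ) ≥ 34, i.e. δ/(1−δ) ≥ 17/23.
Equivalently δ ≥ 34/(34+46) = 17/40.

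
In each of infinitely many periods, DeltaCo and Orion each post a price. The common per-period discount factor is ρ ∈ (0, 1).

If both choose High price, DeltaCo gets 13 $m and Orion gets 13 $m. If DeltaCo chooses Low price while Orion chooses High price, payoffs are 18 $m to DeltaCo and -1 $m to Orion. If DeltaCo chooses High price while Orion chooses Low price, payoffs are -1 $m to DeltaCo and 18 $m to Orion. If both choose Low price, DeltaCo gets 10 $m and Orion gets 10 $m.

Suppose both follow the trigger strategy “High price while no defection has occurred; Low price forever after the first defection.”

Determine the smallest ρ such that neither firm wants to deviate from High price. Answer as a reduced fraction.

5/8

Cooperation forever yields 13 each period: 13/(1−ρ).
Deviating yields 18 once, then 10 forever: 18 + 10ρ/(1−ρ).
No profitable deviation requires 13/(1−ρ) ≥ 18 + 10ρ/(1−ρ).
Multiplying by (1−ρ): 13 ≥ 18(1−ρ) + 10ρ = 18 − 8ρ.
So 8ρ ≥ 5, i.e. ρ ≥ 5/8.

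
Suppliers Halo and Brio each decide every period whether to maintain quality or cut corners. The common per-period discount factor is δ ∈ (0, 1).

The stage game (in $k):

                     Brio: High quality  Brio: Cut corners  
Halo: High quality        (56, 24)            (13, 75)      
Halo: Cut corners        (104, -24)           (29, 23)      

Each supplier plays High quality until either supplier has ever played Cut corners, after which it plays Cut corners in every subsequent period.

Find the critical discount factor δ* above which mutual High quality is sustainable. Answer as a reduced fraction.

Halo: cooperation gives 56 each period; deviation gives 104 once then 29 forever.
  56/(1−δ) ≥ 104 + 29δ/(1−δ) ⇒ δ ≥ 48/75 = 16/25.
Brio: cooperation gives 24 each period; deviation gives 75 once then 23 forever.
  δ ≥ 51/52.
Both must hold, so the binding constraint is Brio's: δ ≥ 51/52.

51/52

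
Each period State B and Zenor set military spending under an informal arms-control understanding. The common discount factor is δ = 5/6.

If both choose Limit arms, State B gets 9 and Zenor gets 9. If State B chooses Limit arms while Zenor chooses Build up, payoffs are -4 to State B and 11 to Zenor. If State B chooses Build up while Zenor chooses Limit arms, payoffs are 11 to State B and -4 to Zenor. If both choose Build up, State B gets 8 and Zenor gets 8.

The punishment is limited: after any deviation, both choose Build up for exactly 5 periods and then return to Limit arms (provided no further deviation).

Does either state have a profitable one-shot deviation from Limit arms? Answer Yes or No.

No

Comparing payoff streams over the 6 periods until play realigns: cooperate → 9(1+δ+…+δ^5); deviate → 11 + 8(δ+…+δ^5).
Cooperation is sustained iff (9−8)(δ+…+δ^5) ≥ 11−9.
δ+…+δ^5 = 5/6·(1−(5/6)^5)/(1−5/6) = 2.9906, and (11−9)/(9−8) = 2.0000.
2.9906 ≥ 2.0000, so cooperation is sustainable.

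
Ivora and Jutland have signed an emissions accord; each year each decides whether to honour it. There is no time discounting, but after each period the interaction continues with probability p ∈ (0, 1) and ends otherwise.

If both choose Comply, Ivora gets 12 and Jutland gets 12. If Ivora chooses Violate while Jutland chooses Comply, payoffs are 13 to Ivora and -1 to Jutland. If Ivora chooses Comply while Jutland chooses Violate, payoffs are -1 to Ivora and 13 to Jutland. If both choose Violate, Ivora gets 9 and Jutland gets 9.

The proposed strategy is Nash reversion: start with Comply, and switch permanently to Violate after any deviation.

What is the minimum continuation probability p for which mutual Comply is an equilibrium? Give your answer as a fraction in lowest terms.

1/4

With no time discounting, the continuation probability p plays the role of the discount factor.
Grim-trigger IC: 12/(1−p) ≥ 13 + 9p/(1−p) ⇒ p ≥ (13−12)/(13−9) = 1/4.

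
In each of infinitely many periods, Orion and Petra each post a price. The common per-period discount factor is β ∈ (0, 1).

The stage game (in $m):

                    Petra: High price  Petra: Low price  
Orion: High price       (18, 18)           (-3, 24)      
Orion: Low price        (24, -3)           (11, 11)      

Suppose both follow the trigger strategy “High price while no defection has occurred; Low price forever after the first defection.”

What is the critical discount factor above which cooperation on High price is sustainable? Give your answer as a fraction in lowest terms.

6/13

One-period gain from deviating is 24 − 18 = 6. The loss is 18 − 11 = 7 in every subsequent period, with present value 7·β/(1−β).
Deviation is unprofitable when 7·β/(1−β) ≥ 6, i.e. β/(1−β) ≥ 6/7.
Equivalently β ≥ 6/(6+7) = 6/13.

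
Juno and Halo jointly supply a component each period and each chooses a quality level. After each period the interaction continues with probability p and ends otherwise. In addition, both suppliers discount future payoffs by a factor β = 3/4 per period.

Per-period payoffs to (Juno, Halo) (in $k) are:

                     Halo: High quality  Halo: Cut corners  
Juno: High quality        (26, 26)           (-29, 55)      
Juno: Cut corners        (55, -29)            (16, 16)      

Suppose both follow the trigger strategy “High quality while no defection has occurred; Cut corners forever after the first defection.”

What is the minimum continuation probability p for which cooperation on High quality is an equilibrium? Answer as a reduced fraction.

116/117

Expected continuation weight on next period's payoff is β·p = 3/4·p, which plays the role of the discount factor.
Cooperation requires 3/4·p ≥ (55−26)/(55−16) = 29/39, hence p ≥ 116/117.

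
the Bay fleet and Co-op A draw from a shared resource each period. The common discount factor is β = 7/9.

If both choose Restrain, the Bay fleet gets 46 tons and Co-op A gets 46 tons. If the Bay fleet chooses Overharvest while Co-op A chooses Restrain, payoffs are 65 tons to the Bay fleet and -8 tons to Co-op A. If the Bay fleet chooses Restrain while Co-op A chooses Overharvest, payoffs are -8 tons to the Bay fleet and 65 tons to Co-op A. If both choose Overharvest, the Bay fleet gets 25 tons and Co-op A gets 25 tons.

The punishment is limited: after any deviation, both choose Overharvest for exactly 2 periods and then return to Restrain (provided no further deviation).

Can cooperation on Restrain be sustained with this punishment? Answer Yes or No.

A one-shot deviation gives 65 now, then 25 for 2 periods, then back to 46.
Gain from deviating: (65−46) today; loss: (46−25) in each of the next 2 periods.
No-deviation condition: (46−25)(β+…+β^2) ≥ 65−46, i.e. β+…+β^2 ≥ 19/21.
At β = 7/9: β+…+β^2 = 1.3827 ≥ 0.9048.
So cooperation is sustainable.

Yes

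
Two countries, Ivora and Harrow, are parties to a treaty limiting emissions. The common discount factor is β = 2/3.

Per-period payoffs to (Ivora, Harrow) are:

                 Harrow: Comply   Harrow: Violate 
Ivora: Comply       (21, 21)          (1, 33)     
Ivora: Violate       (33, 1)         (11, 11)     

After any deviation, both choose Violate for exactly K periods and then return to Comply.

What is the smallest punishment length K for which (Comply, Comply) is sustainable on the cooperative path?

IC: β(1−β^K)/(1−β) ≥ (33−21)/(21−11) = 6/5.
With β = 2/3: need 1 − β^K ≥ 6/5·(1−2/3)/(2/3), i.e. β^K ≤ 0.4000.
Since (2/3)^2 = 0.4444 and (2/3)^3 = 0.2963, the smallest such K is 3.

3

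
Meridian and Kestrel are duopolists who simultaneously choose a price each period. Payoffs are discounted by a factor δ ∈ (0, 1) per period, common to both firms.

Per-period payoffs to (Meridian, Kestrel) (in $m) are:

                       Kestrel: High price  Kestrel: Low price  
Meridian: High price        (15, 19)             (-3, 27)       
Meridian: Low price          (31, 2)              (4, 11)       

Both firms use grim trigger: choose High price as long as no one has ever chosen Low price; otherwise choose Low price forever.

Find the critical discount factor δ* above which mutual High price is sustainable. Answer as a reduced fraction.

16/27

Meridian: cooperation gives 15 each period; deviation gives 31 once then 4 forever.
  15/(1−δ) ≥ 31 + 4δ/(1−δ) ⇒ δ ≥ 16/27.
Kestrel: cooperation gives 19 each period; deviation gives 27 once then 11 forever.
  δ ≥ 8/16 = 1/2.
Both must hold, so the binding constraint is Meridian's: δ ≥ 16/27.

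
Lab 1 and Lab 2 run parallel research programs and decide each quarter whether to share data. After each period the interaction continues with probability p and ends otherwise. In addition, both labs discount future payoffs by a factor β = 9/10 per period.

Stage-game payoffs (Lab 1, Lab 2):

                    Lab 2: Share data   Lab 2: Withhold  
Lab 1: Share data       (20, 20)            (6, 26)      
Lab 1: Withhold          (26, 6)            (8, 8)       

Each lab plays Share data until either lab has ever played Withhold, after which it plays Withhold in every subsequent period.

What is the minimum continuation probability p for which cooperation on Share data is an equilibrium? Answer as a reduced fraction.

10/27

With continuation probability p and discount β, the effective per-period discount factor is βp.
Grim-trigger IC: βp ≥ (26−20)/(26−8) = 1/3.
So p ≥ (1/3)/(9/10) = 10/27.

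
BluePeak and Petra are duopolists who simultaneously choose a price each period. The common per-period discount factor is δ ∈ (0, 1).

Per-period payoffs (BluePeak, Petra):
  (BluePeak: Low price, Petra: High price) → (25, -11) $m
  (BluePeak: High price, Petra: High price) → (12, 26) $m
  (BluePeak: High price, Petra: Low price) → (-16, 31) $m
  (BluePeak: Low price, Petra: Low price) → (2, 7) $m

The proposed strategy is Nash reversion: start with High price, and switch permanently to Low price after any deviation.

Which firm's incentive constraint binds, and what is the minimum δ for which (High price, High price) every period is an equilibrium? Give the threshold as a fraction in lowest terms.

BluePeak; δ ≥ 13/23

For BluePeak: deviation gain 25−12 = 13, per-period punishment loss 12−2 = 10. IC gives δ ≥ 13/23.
For Petra: gain 5, loss 19 per period, so δ ≥ 5/24.
The tighter constraint is BluePeak's, so cooperation needs δ ≥ 13/23.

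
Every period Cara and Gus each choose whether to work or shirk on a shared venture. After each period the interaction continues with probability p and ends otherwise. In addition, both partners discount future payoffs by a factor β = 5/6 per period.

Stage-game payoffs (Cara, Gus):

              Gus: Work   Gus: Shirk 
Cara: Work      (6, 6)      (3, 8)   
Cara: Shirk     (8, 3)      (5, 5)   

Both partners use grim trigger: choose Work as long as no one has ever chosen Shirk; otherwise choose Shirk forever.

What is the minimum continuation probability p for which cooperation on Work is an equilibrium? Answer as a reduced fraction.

Expected continuation weight on next period's payoff is β·p = 5/6·p, which plays the role of the discount factor.
Cooperation requires 5/6·p ≥ (8−6)/(8−5) = 2/3, hence p ≥ 4/5.

4/5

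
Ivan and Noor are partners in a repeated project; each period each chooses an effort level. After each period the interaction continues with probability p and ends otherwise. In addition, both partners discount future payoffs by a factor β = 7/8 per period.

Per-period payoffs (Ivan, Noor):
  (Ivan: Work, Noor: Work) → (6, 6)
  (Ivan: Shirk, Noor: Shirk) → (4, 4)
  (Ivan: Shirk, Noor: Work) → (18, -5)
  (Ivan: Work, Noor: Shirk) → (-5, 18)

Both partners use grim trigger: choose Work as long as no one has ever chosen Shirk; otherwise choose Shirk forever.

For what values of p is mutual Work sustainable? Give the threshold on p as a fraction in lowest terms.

With continuation probability p and discount β, the effective per-period discount factor is βp.
Grim-trigger IC: βp ≥ (18−6)/(18−4) = 6/7.
So p ≥ (6/7)/(7/8) = 48/49.

48/49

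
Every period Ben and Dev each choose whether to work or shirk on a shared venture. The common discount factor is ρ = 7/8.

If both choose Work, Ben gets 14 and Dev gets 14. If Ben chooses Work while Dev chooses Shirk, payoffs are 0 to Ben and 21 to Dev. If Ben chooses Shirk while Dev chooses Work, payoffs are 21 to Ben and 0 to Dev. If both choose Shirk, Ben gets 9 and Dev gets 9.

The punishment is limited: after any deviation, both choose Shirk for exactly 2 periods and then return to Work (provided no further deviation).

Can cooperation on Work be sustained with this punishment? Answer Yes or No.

Comparing payoff streams over the 3 periods until play realigns: cooperate → 14(1+ρ+…+ρ^2); deviate → 21 + 9(ρ+…+ρ^2).
Cooperation is sustained iff (14−9)(ρ+…+ρ^2) ≥ 21−14.
ρ+…+ρ^2 = 7/8·(1−(7/8)^2)/(1−7/8) = 1.6406, and (21−14)/(14−9) = 1.4000.
1.6406 ≥ 1.4000, so cooperation is sustainable.

Yes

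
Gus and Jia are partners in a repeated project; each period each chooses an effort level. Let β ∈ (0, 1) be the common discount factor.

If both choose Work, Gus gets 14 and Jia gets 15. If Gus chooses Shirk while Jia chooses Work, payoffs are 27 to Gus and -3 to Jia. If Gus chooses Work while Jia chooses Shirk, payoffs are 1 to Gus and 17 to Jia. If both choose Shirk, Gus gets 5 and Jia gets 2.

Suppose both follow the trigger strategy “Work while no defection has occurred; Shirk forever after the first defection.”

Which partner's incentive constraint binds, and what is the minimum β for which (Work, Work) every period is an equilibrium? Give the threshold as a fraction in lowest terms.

For Gus: deviation gain 27−14 = 13, per-period punishment loss 14−5 = 9. IC gives β ≥ 13/22.
For Jia: gain 2, loss 13 per period, so β ≥ 2/15.
The tighter constraint is Gus's, so cooperation needs β ≥ 13/22.

Gus; β ≥ 13/22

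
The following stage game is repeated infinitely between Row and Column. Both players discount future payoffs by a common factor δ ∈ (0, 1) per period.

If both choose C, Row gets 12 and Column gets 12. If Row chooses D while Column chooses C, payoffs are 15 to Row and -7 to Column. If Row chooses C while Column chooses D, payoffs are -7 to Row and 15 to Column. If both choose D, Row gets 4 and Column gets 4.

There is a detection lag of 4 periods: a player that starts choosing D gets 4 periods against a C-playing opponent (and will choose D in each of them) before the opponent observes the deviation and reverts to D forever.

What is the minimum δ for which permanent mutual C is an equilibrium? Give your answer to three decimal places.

0.723

The best deviation is to choose D for all 4 undetected periods, earning 15 each, then 4 forever once detected.
Deviation value: 15(1−δ^4)/(1−δ) + 4δ^4/(1−δ); cooperation value: 12/(1−δ).
IC: 12 ≥ 15(1−δ^4) + 4δ^4 = 15 − 11δ^4.
So δ^4 ≥ 3/11, giving δ ≥ (3/11)^(1/4) ≈ 0.723.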